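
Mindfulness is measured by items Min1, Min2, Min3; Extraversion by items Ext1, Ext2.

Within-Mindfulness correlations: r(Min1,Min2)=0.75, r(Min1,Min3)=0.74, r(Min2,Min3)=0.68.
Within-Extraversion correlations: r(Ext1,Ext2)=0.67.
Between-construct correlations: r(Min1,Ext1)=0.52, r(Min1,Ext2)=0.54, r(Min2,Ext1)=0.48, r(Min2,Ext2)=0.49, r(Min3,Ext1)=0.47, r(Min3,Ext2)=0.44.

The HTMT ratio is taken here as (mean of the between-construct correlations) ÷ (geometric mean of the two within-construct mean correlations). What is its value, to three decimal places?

Mean heterotrait r = 2.94/6 = 0.4900.
Mean within-Min = 2.17/3 = 0.7233; mean within-Ext = 0.67/1 = 0.6700.
Geometric mean = √(0.7233 × 0.6700) = 0.6961.
HTMT = 0.4900 / 0.6961 = 0.704.

0.704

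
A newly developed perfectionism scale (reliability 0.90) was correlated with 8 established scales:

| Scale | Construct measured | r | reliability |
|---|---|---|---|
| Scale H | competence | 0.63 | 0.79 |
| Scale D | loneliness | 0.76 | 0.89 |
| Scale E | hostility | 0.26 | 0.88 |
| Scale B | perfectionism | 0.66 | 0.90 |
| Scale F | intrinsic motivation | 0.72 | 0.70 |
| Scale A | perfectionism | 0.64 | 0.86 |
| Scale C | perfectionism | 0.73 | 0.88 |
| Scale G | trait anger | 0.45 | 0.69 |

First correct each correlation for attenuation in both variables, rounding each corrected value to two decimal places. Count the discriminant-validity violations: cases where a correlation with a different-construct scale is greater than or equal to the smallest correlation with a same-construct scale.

Disattenuated r (r / √(r_scale · r_new)):
  Scale H (disc): 0.63 / √(0.79·0.90) = 0.75
  Scale D (disc): 0.76 / √(0.89·0.90) = 0.85
  Scale E (disc): 0.26 / √(0.88·0.90) = 0.29
  Scale B (conv): 0.66 / √(0.90·0.90) = 0.73
  Scale F (disc): 0.72 / √(0.70·0.90) = 0.91
  Scale A (conv): 0.64 / √(0.86·0.90) = 0.73
  Scale C (conv): 0.73 / √(0.88·0.90) = 0.82
  Scale G (disc): 0.45 / √(0.69·0.90) = 0.57
Smallest convergent = 0.73. Discriminant values: 0.75, 0.85, 0.29, 0.91, 0.57; count ≥ 0.73 → 3.

3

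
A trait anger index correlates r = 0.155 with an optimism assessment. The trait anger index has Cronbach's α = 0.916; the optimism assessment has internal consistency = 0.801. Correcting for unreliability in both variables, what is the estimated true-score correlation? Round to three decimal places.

r_true = r_obs / √(r_xx · r_yy) = 0.155 / √(0.916 × 0.801) = 0.155 / √0.733716 = 0.155 / 0.8566 ≈ 0.181.

0.181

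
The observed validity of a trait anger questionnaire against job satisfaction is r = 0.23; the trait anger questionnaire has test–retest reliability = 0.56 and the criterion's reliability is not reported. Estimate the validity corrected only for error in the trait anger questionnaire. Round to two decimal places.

0.31

Single correction: r_c = r_obs / √r_xx = 0.23 / √0.56 = 0.23 / 0.7483 ≈ 0.31.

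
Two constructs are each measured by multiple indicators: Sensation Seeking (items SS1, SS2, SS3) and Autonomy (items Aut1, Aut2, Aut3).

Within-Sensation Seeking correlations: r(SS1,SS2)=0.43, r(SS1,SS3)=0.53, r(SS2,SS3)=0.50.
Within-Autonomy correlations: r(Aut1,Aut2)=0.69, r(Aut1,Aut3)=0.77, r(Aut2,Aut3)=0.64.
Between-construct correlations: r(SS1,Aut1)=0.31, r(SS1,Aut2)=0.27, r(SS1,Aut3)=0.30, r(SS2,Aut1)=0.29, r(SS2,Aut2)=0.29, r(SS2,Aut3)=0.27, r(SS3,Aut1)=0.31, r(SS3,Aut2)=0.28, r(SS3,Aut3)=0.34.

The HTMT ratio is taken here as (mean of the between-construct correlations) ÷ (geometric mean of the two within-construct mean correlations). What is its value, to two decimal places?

0.51

Between-construct mean = 2.66/9 = 0.2956.
Mean within-SS = 1.46/3 = 0.4867; mean within-Aut = 2.10/3 = 0.7000.
Geometric mean = √(0.4867 × 0.7000) = 0.5837.
HTMT = 0.2956 / 0.5837 = 0.51.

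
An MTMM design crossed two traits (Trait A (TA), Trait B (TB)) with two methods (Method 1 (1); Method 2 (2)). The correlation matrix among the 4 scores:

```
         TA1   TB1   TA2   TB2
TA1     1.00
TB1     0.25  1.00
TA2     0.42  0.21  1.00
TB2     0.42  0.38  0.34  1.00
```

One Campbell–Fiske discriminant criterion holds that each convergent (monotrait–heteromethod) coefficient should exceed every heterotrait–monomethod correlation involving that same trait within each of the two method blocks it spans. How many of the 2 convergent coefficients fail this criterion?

0

Convergent coefficients and their comparison sets:
TA (methods 1·2): 0.42 vs {0.25, 0.34} → pass.
TB (methods 1·2): 0.38 vs {0.25, 0.34} → pass.
0 of 2 fail.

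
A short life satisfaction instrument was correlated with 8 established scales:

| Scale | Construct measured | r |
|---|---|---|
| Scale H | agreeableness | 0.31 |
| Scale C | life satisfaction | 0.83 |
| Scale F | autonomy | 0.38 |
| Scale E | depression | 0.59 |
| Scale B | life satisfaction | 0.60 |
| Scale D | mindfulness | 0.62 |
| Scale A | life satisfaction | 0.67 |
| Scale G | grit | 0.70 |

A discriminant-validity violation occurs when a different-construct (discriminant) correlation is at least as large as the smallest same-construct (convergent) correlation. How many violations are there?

2

Convergent (same construct = life satisfaction): Scale C, Scale B, Scale A.
Smallest convergent = 0.60. Discriminant values: 0.31, 0.38, 0.59, 0.62, 0.70; count ≥ 0.60 → 2.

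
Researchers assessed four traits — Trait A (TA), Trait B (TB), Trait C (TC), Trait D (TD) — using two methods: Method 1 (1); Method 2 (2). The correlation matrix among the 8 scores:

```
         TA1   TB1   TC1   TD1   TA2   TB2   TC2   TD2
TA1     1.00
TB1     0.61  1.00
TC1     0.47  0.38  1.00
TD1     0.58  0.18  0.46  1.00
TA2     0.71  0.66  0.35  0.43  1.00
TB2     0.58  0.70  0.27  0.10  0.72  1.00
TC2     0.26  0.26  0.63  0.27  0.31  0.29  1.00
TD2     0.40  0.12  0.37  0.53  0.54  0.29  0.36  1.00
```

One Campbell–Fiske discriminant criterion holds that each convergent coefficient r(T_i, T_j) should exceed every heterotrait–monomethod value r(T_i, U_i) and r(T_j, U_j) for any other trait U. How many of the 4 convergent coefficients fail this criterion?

Convergent coefficients and their comparison sets:
TA (methods 1·2): 0.71 vs {0.61, 0.72, 0.47, 0.31, 0.58, 0.54} → fail.
TB (methods 1·2): 0.70 vs {0.61, 0.72, 0.38, 0.29, 0.18, 0.29} → fail.
TC (methods 1·2): 0.63 vs {0.47, 0.31, 0.38, 0.29, 0.46, 0.36} → pass.
TD (methods 1·2): 0.53 vs {0.58, 0.54, 0.18, 0.29, 0.46, 0.36} → fail.
3 of 4 fail.

3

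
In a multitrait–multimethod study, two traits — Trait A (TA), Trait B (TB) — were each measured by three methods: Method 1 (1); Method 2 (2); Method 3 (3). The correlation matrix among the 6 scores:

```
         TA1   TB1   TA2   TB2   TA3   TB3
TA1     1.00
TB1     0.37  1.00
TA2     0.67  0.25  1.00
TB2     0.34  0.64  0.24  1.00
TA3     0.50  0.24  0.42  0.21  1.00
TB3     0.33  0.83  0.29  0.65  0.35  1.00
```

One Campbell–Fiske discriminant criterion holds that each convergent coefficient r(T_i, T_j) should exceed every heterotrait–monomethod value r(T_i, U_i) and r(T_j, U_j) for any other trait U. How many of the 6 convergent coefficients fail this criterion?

0

Convergent coefficients and their comparison sets:
TA (methods 1·2): 0.67 vs {0.37, 0.24} → pass.
TA (methods 1·3): 0.50 vs {0.37, 0.35} → pass.
TA (methods 2·3): 0.42 vs {0.24, 0.35} → pass.
TB (methods 1·2): 0.64 vs {0.37, 0.24} → pass.
TB (methods 1·3): 0.83 vs {0.37, 0.35} → pass.
TB (methods 2·3): 0.65 vs {0.24, 0.35} → pass.
0 of 6 fail.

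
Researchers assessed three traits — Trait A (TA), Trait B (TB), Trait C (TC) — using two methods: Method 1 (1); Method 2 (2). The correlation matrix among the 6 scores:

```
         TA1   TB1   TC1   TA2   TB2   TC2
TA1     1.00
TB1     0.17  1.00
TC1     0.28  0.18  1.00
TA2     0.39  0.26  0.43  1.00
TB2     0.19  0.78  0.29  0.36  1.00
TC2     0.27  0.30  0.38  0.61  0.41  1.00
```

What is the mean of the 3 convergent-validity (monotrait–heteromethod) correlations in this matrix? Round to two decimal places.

0.52

Convergent values: 0.39, 0.78, 0.38; mean = 1.55/3 = 0.52.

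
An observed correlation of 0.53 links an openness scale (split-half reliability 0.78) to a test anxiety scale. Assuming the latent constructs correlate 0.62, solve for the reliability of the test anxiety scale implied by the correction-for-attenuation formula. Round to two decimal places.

r_true = r_obs / √(r_xx · r_yy) ⇒ 0.62 = 0.53 / √(0.78 · r_yy).
√(0.78 · r_yy) = 0.53 / 0.62 = 0.8548; 0.78 · r_yy = 0.7307; r_yy = 0.7307 / 0.78 ≈ 0.94.

0.94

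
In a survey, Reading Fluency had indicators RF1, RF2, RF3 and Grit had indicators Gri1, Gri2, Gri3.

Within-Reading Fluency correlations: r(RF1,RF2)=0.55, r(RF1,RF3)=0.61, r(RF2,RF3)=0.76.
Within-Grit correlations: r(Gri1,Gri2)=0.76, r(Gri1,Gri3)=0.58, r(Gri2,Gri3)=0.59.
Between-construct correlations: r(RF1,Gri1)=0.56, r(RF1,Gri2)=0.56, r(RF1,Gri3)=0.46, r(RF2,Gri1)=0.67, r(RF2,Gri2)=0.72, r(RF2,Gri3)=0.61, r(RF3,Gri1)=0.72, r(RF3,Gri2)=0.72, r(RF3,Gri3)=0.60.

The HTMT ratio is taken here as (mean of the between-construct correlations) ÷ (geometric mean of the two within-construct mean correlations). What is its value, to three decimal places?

0.973

Between-construct mean = 5.62/9 = 0.6244.
Mean within-RF = 1.92/3 = 0.6400; mean within-Gri = 1.93/3 = 0.6433.
Geometric mean = √(0.6400 × 0.6433) = 0.6416.
HTMT = 0.6244 / 0.6416 = 0.973.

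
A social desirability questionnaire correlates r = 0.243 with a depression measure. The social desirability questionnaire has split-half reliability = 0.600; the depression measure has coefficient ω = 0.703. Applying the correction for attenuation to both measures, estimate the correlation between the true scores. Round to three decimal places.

r_true = r_obs / √(r_xx · r_yy) = 0.243 / √(0.600 × 0.703) = 0.243 / √0.421800 = 0.243 / 0.6495 ≈ 0.374.

0.374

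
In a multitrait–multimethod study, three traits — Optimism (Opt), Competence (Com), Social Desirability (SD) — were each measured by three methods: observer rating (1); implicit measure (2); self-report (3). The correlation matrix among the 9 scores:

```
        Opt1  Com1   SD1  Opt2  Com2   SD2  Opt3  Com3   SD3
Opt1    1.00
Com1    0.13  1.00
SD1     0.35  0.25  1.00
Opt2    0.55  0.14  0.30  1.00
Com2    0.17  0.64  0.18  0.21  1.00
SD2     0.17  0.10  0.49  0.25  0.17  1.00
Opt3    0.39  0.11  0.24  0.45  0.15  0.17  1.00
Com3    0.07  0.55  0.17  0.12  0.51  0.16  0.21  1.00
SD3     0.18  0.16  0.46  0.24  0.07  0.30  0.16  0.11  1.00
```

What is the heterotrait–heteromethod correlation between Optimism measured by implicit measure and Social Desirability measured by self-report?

0.24

Different traits and methods: r(Opt2, SD3) = 0.24.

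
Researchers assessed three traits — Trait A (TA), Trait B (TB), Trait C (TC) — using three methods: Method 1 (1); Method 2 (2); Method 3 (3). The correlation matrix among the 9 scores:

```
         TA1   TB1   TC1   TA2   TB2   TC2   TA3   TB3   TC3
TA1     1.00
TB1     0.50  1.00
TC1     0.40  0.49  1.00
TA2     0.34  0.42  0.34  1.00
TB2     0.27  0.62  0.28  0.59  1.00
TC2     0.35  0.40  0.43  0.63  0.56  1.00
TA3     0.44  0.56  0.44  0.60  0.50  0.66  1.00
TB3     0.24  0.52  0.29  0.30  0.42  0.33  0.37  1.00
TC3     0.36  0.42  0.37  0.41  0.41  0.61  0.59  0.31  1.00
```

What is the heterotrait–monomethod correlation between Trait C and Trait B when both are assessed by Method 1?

Different traits, same method: r(TC1, TB1) = 0.49.

0.49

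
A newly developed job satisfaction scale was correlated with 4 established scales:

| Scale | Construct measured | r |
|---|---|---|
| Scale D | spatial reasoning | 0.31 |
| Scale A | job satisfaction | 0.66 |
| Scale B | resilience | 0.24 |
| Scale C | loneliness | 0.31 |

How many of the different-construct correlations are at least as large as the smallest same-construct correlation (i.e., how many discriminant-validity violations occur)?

Convergent (same construct = job satisfaction): Scale A.
Smallest convergent = 0.66. Discriminant values: 0.31, 0.24, 0.31; count ≥ 0.66 → 0.

0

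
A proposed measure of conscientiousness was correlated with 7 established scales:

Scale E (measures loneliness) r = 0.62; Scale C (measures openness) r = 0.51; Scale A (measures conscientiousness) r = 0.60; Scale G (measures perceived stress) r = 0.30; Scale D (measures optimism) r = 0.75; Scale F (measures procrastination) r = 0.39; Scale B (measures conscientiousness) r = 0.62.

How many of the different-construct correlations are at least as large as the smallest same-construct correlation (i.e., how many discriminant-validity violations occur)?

Convergent (same construct = conscientiousness): Scale A, Scale B.
Smallest convergent = 0.60. Discriminant values: 0.62, 0.51, 0.30, 0.75, 0.39; count ≥ 0.60 → 2.

2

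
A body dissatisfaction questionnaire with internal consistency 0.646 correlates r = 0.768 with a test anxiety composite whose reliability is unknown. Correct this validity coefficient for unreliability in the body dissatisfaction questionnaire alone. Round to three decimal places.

Single correction: r_c = r_obs / √r_xx = 0.768 / √0.646 = 0.768 / 0.8037 ≈ 0.956.

0.956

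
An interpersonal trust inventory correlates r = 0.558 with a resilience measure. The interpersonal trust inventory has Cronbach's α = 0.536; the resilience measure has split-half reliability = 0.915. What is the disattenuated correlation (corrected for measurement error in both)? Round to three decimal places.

0.797

r_true = r_obs / √(r_xx · r_yy) = 0.558 / √(0.536 × 0.915) = 0.558 / √0.490440 = 0.558 / 0.7003 ≈ 0.797.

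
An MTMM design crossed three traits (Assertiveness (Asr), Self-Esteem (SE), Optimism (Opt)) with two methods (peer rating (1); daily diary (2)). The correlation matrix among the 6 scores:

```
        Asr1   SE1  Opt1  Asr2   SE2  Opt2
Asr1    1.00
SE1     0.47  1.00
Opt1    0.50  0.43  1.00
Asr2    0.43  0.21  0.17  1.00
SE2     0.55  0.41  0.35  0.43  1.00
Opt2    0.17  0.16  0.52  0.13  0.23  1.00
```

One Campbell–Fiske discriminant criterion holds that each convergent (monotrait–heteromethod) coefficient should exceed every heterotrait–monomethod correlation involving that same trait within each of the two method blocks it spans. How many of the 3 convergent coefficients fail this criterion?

Checking each validity diagonal entry against its comparison values:
Asr (methods 1·2): 0.43 vs {0.47, 0.43, 0.50, 0.13} → fail.
SE (methods 1·2): 0.41 vs {0.47, 0.43, 0.43, 0.23} → fail.
Opt (methods 1·2): 0.52 vs {0.50, 0.13, 0.43, 0.23} → pass.
2 of 3 fail.

2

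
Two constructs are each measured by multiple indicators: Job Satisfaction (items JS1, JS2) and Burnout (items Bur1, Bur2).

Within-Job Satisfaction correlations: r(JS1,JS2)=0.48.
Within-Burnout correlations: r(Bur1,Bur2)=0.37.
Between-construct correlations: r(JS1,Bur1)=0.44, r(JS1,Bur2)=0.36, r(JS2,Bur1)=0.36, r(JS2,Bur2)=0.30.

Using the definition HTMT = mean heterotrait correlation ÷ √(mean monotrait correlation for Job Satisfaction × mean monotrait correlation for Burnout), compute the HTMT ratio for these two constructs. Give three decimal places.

Mean heterotrait r = 1.46/4 = 0.3650.
Mean within-JS = 0.48/1 = 0.4800; mean within-Bur = 0.37/1 = 0.3700.
Geometric mean = √(0.4800 × 0.3700) = 0.4214.
HTMT = 0.3650 / 0.4214 = 0.866.

0.866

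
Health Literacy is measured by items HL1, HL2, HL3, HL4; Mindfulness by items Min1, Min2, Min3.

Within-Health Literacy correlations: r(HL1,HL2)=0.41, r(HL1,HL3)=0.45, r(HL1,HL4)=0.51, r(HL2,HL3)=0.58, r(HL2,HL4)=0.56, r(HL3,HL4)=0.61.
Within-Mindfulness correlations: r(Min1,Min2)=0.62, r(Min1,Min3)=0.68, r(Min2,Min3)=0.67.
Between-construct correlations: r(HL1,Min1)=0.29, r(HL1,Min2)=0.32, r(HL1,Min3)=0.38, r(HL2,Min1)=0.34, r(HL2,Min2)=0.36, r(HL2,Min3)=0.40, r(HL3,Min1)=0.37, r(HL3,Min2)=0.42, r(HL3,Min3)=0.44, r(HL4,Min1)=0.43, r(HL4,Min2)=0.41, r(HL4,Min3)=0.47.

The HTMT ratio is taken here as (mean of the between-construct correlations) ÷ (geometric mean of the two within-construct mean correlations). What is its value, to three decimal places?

0.660

Between-construct mean = 4.63/12 = 0.3858.
Mean within-HL = 3.12/6 = 0.5200; mean within-Min = 1.97/3 = 0.6567.
Geometric mean = √(0.5200 × 0.6567) = 0.5844.
HTMT = 0.3858 / 0.5844 = 0.660.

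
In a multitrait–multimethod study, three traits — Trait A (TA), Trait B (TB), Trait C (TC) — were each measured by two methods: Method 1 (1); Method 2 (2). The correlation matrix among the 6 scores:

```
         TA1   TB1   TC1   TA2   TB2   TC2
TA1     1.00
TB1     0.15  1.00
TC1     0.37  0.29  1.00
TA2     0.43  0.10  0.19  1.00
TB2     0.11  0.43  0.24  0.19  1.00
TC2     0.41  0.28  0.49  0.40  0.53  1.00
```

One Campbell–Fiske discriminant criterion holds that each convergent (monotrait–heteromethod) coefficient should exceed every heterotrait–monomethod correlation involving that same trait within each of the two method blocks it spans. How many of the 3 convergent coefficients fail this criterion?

Each convergent coefficient versus the relevant comparison correlations:
TA (methods 1·2): 0.43 vs {0.15, 0.19, 0.37, 0.40} → pass.
TB (methods 1·2): 0.43 vs {0.15, 0.19, 0.29, 0.53} → fail.
TC (methods 1·2): 0.49 vs {0.37, 0.40, 0.29, 0.53} → fail.
2 of 3 fail.

2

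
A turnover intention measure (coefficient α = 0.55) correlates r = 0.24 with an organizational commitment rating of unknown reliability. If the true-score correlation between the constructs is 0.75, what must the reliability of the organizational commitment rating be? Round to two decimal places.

r_true = r_obs / √(r_xx · r_yy) ⇒ 0.75 = 0.24 / √(0.55 · r_yy).
√(0.55 · r_yy) = 0.24 / 0.75 = 0.3200; 0.55 · r_yy = 0.1024; r_yy = 0.1024 / 0.55 ≈ 0.19.

0.19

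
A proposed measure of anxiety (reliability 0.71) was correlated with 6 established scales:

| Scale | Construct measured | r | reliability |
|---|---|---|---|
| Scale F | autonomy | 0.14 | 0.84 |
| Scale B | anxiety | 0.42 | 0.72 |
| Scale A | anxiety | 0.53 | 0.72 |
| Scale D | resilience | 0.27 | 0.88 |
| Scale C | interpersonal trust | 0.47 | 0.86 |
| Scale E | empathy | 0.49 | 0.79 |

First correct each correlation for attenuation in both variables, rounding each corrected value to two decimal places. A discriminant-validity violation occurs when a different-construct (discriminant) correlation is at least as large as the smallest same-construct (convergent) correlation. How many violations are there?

Disattenuated r (r / √(r_scale · r_new)):
  Scale F (disc): 0.14 / √(0.84·0.71) = 0.18
  Scale B (conv): 0.42 / √(0.72·0.71) = 0.59
  Scale A (conv): 0.53 / √(0.72·0.71) = 0.74
  Scale D (disc): 0.27 / √(0.88·0.71) = 0.34
  Scale C (disc): 0.47 / √(0.86·0.71) = 0.60
  Scale E (disc): 0.49 / √(0.79·0.71) = 0.65
Smallest convergent = 0.59. Discriminant values: 0.18, 0.34, 0.60, 0.65; count ≥ 0.59 → 2.

2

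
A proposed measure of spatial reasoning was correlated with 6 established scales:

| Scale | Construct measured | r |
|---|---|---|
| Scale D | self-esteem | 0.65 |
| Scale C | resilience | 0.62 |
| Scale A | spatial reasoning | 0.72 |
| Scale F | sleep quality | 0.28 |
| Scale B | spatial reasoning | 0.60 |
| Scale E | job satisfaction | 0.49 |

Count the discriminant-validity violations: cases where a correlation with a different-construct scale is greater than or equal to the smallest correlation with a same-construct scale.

Convergent (same construct = spatial reasoning): Scale A, Scale B.
Smallest convergent = 0.60. Discriminant values: 0.65, 0.62, 0.28, 0.49; count ≥ 0.60 → 2.

2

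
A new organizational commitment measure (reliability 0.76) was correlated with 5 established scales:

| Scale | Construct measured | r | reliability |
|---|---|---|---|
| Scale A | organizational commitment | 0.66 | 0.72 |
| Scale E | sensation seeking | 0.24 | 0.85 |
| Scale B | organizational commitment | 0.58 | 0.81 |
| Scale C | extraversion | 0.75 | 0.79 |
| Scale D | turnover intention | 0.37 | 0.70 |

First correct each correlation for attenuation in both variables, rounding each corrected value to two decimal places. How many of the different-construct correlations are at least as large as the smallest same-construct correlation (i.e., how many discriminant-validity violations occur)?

Disattenuated r (r / √(r_scale · r_new)):
  Scale A (conv): 0.66 / √(0.72·0.76) = 0.89
  Scale E (disc): 0.24 / √(0.85·0.76) = 0.30
  Scale B (conv): 0.58 / √(0.81·0.76) = 0.74
  Scale C (disc): 0.75 / √(0.79·0.76) = 0.97
  Scale D (disc): 0.37 / √(0.70·0.76) = 0.51
Smallest convergent = 0.74. Discriminant values: 0.30, 0.97, 0.51; count ≥ 0.74 → 1.

1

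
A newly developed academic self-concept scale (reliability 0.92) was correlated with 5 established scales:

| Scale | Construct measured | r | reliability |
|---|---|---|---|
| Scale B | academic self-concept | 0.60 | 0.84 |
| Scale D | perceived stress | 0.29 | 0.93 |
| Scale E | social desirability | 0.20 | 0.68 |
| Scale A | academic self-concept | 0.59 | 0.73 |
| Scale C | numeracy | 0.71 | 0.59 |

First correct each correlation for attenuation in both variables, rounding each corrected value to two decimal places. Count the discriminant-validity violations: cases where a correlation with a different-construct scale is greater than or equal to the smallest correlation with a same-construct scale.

1

Disattenuated r (r / √(r_scale · r_new)):
  Scale B (conv): 0.60 / √(0.84·0.92) = 0.68
  Scale D (disc): 0.29 / √(0.93·0.92) = 0.31
  Scale E (disc): 0.20 / √(0.68·0.92) = 0.25
  Scale A (conv): 0.59 / √(0.73·0.92) = 0.72
  Scale C (disc): 0.71 / √(0.59·0.92) = 0.96
Smallest convergent = 0.68. Discriminant values: 0.31, 0.25, 0.96; count ≥ 0.68 → 1.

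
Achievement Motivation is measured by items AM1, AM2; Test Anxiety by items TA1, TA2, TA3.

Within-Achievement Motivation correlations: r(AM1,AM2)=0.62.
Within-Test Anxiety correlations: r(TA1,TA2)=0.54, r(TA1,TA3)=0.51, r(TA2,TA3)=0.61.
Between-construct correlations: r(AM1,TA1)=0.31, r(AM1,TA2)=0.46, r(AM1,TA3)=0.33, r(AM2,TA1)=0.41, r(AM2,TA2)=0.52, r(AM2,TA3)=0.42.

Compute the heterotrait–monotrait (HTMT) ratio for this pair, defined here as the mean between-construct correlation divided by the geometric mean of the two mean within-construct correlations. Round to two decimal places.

Mean between = 2.45/6 = 0.4083.
Mean within-AM = 0.62/1 = 0.6200; mean within-TA = 1.66/3 = 0.5533.
Geometric mean = √(0.6200 × 0.5533) = 0.5857.
HTMT = 0.4083 / 0.5857 = 0.70.

0.70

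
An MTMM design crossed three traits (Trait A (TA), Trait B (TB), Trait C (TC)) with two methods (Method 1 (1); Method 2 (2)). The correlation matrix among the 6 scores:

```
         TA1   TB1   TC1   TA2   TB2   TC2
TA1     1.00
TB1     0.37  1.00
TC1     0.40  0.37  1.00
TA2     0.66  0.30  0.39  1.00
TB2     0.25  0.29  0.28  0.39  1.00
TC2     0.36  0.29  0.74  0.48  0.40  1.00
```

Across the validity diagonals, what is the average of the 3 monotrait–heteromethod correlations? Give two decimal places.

0.56

Convergent values: 0.66, 0.29, 0.74; mean = 1.69/3 = 0.56.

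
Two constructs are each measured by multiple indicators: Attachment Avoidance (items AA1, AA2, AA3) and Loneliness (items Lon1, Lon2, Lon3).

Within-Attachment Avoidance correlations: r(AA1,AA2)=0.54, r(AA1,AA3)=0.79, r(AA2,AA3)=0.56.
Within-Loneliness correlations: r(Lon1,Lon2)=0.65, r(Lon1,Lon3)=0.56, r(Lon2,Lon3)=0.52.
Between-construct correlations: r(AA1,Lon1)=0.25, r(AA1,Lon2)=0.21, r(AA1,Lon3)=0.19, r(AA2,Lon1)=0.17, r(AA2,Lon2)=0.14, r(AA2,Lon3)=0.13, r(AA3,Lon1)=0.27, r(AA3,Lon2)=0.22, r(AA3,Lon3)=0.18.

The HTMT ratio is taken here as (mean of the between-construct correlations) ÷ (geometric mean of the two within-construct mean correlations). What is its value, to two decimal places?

Mean between = 1.76/9 = 0.1956.
Mean within-AA = 1.89/3 = 0.6300; mean within-Lon = 1.73/3 = 0.5767.
Geometric mean = √(0.6300 × 0.5767) = 0.6028.
HTMT = 0.1956 / 0.6028 = 0.32.

0.32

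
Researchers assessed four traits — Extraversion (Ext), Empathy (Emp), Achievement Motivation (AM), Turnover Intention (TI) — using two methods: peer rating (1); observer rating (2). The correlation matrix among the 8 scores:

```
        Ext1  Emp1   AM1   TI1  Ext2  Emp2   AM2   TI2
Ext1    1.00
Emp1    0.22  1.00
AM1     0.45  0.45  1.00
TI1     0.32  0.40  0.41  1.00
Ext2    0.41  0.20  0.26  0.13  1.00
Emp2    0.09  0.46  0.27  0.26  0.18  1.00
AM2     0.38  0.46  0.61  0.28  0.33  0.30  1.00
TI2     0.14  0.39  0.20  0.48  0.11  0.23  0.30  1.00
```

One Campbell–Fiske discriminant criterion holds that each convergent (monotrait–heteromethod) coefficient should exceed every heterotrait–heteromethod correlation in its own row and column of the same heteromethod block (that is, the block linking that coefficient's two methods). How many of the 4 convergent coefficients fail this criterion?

1

Checking each validity diagonal entry against its comparison values:
Ext (methods 1·2): 0.41 vs {0.09, 0.20, 0.38, 0.26, 0.14, 0.13} → pass.
Emp (methods 1·2): 0.46 vs {0.20, 0.09, 0.46, 0.27, 0.39, 0.26} → fail.
AM (methods 1·2): 0.61 vs {0.26, 0.38, 0.27, 0.46, 0.20, 0.28} → pass.
TI (methods 1·2): 0.48 vs {0.13, 0.14, 0.26, 0.39, 0.28, 0.20} → pass.
1 of 4 fail.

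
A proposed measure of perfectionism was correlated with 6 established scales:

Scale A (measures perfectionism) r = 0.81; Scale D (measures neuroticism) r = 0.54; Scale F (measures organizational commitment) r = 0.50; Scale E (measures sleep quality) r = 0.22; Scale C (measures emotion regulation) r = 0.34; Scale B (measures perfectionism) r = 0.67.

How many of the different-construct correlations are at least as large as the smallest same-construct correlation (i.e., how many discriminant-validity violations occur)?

Convergent (same construct = perfectionism): Scale A, Scale B.
Smallest convergent = 0.67. Discriminant values: 0.54, 0.50, 0.22, 0.34; count ≥ 0.67 → 0.

0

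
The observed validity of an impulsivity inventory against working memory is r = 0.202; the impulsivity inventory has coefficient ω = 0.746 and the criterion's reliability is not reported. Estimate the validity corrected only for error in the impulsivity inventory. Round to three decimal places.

Single correction: r_c = r_obs / √r_xx = 0.202 / √0.746 = 0.202 / 0.8637 ≈ 0.234.

0.234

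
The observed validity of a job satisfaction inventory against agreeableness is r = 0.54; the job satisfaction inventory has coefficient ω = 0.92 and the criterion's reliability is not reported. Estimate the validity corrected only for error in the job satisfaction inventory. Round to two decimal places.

0.56

Single correction: r_c = r_obs / √r_xx = 0.54 / √0.92 = 0.54 / 0.9592 ≈ 0.56.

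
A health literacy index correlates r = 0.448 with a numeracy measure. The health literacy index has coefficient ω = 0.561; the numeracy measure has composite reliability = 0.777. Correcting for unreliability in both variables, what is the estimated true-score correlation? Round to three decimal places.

r_true = r_obs / √(r_xx · r_yy) = 0.448 / √(0.561 × 0.777) = 0.448 / √0.435897 = 0.448 / 0.6602 ≈ 0.679.

0.679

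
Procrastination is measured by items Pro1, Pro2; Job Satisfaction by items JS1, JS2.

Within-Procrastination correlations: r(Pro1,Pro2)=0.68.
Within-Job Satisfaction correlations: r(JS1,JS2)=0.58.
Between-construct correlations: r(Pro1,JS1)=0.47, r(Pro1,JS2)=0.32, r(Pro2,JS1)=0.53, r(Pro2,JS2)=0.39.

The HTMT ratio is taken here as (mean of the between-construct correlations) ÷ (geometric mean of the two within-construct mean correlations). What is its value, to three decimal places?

Mean between = 1.71/4 = 0.4275.
Mean within-Pro = 0.68/1 = 0.6800; mean within-JS = 0.58/1 = 0.5800.
Geometric mean = √(0.6800 × 0.5800) = 0.6280.
HTMT = 0.4275 / 0.6280 = 0.681.

0.681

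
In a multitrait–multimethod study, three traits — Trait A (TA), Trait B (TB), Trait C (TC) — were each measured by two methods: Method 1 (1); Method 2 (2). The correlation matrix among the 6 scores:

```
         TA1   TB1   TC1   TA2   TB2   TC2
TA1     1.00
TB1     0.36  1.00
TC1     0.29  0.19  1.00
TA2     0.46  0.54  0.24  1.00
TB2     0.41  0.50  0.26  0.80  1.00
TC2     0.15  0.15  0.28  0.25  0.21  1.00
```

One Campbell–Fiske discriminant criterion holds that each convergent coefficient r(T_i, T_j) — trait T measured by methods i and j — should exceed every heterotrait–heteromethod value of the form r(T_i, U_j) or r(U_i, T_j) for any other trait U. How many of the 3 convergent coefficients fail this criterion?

2

Convergent coefficients and their comparison sets:
TA (methods 1·2): 0.46 vs {0.41, 0.54, 0.15, 0.24} → fail.
TB (methods 1·2): 0.50 vs {0.54, 0.41, 0.15, 0.26} → fail.
TC (methods 1·2): 0.28 vs {0.24, 0.15, 0.26, 0.15} → pass.
2 of 3 fail.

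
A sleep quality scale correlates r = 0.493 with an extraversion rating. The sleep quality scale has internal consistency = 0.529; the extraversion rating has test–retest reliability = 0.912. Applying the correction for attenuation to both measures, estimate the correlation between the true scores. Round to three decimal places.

r_true = r_obs / √(r_xx · r_yy) = 0.493 / √(0.529 × 0.912) = 0.493 / √0.482448 = 0.493 / 0.6946 ≈ 0.710.

0.710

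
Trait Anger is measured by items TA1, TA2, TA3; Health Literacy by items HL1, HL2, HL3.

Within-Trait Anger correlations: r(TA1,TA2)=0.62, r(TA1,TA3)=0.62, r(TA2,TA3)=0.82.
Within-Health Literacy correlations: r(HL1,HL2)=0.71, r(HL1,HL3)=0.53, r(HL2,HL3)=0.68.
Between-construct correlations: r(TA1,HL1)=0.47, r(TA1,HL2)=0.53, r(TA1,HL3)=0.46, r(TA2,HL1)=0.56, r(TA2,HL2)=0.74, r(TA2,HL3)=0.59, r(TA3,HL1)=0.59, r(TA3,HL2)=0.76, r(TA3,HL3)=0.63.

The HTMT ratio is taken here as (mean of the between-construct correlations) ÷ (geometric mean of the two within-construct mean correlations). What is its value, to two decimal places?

0.89

Mean heterotrait r = 5.33/9 = 0.5922.
Mean within-TA = 2.06/3 = 0.6867; mean within-HL = 1.92/3 = 0.6400.
Geometric mean = √(0.6867 × 0.6400) = 0.6629.
HTMT = 0.5922 / 0.6629 = 0.89.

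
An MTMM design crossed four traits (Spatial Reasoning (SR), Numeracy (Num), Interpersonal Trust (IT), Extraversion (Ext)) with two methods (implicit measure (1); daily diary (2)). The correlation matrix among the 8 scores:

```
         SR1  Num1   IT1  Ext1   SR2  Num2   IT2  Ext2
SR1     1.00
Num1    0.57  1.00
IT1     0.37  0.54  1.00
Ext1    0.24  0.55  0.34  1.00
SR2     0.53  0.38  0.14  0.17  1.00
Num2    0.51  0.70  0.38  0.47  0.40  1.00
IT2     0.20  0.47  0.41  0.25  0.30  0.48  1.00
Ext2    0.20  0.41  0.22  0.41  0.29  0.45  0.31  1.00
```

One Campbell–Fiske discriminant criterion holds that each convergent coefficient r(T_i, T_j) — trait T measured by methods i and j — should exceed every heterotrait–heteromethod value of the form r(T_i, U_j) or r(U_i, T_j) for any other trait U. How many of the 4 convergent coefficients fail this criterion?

2

Convergent coefficients and their comparison sets:
SR (methods 1·2): 0.53 vs {0.51, 0.38, 0.20, 0.14, 0.20, 0.17} → pass.
Num (methods 1·2): 0.70 vs {0.38, 0.51, 0.47, 0.38, 0.41, 0.47} → pass.
IT (methods 1·2): 0.41 vs {0.14, 0.20, 0.38, 0.47, 0.22, 0.25} → fail.
Ext (methods 1·2): 0.41 vs {0.17, 0.20, 0.47, 0.41, 0.25, 0.22} → fail.
2 of 4 fail.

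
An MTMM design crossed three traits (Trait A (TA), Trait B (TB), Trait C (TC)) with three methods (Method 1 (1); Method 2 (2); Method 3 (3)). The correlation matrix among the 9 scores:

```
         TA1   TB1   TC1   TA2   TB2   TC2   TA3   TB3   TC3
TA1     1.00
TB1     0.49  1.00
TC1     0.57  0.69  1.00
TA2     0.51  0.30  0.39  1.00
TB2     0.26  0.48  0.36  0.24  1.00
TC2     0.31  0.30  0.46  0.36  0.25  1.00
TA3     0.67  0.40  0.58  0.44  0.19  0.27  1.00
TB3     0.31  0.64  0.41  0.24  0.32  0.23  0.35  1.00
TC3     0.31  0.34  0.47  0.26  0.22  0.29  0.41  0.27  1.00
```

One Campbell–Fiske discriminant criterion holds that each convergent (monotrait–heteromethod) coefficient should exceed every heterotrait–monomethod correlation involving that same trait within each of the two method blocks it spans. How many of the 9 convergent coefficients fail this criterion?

Convergent coefficients and their comparison sets:
TA (methods 1·2): 0.51 vs {0.49, 0.24, 0.57, 0.36} → fail.
TA (methods 1·3): 0.67 vs {0.49, 0.35, 0.57, 0.41} → pass.
TA (methods 2·3): 0.44 vs {0.24, 0.35, 0.36, 0.41} → pass.
TB (methods 1·2): 0.48 vs {0.49, 0.24, 0.69, 0.25} → fail.
TB (methods 1·3): 0.64 vs {0.49, 0.35, 0.69, 0.27} → fail.
TB (methods 2·3): 0.32 vs {0.24, 0.35, 0.25, 0.27} → fail.
TC (methods 1·2): 0.46 vs {0.57, 0.36, 0.69, 0.25} → fail.
TC (methods 1·3): 0.47 vs {0.57, 0.41, 0.69, 0.27} → fail.
TC (methods 2·3): 0.29 vs {0.36, 0.41, 0.25, 0.27} → fail.
7 of 9 fail.

7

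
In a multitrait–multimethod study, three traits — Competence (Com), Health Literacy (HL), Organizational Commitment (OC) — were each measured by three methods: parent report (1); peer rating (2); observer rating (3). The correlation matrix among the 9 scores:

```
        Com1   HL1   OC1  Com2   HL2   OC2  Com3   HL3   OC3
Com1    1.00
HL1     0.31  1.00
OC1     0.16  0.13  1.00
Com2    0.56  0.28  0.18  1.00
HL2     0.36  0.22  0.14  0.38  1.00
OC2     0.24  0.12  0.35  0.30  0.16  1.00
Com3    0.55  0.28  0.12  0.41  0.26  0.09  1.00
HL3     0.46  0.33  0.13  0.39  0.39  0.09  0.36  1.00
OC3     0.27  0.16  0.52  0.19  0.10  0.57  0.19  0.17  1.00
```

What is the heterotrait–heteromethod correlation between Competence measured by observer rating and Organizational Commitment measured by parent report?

Different traits and methods: r(Com3, OC1) = 0.12.

0.12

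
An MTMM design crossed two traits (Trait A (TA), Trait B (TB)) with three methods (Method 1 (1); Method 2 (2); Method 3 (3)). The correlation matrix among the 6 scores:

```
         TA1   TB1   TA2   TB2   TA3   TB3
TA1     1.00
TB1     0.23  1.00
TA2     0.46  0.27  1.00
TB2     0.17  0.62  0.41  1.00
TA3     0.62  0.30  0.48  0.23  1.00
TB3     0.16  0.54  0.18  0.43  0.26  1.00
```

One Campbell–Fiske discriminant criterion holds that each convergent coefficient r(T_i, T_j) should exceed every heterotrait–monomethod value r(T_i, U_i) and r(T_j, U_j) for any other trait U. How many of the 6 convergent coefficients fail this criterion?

Checking each validity diagonal entry against its comparison values:
TA (methods 1·2): 0.46 vs {0.23, 0.41} → pass.
TA (methods 1·3): 0.62 vs {0.23, 0.26} → pass.
TA (methods 2·3): 0.48 vs {0.41, 0.26} → pass.
TB (methods 1·2): 0.62 vs {0.23, 0.41} → pass.
TB (methods 1·3): 0.54 vs {0.23, 0.26} → pass.
TB (methods 2·3): 0.43 vs {0.41, 0.26} → pass.
0 of 6 fail.

0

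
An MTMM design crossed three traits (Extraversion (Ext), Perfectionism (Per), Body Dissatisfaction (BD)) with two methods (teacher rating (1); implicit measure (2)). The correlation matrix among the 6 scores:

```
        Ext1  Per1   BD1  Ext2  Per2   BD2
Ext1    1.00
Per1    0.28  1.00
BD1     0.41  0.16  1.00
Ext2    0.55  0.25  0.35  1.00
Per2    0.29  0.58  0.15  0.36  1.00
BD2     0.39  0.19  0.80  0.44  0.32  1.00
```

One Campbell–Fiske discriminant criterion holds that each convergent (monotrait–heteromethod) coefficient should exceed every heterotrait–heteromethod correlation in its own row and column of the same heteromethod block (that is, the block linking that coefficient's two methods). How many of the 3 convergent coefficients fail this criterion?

0

Each convergent coefficient versus the relevant comparison correlations:
Ext (methods 1·2): 0.55 vs {0.29, 0.25, 0.39, 0.35} → pass.
Per (methods 1·2): 0.58 vs {0.25, 0.29, 0.19, 0.15} → pass.
BD (methods 1·2): 0.80 vs {0.35, 0.39, 0.15, 0.19} → pass.
0 of 3 fail.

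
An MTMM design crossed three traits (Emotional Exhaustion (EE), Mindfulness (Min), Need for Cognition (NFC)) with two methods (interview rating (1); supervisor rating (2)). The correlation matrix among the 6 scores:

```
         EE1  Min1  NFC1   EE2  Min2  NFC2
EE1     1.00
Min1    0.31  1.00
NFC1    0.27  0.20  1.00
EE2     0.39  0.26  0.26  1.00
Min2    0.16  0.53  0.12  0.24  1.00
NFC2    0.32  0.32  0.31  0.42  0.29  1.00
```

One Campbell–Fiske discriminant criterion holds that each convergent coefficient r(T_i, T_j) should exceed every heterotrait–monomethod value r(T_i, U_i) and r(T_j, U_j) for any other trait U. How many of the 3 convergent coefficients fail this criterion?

2

Checking each validity diagonal entry against its comparison values:
EE (methods 1·2): 0.39 vs {0.31, 0.24, 0.27, 0.42} → fail.
Min (methods 1·2): 0.53 vs {0.31, 0.24, 0.20, 0.29} → pass.
NFC (methods 1·2): 0.31 vs {0.27, 0.42, 0.20, 0.29} → fail.
2 of 3 fail.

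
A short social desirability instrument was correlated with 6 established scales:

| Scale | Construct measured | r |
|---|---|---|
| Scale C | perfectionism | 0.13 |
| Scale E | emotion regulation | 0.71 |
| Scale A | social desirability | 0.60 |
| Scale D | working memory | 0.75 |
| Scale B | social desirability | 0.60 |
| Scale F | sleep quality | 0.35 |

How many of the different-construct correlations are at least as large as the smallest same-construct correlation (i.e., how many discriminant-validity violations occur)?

Convergent (same construct = social desirability): Scale A, Scale B.
Smallest convergent = 0.60. Discriminant values: 0.13, 0.71, 0.75, 0.35; count ≥ 0.60 → 2.

2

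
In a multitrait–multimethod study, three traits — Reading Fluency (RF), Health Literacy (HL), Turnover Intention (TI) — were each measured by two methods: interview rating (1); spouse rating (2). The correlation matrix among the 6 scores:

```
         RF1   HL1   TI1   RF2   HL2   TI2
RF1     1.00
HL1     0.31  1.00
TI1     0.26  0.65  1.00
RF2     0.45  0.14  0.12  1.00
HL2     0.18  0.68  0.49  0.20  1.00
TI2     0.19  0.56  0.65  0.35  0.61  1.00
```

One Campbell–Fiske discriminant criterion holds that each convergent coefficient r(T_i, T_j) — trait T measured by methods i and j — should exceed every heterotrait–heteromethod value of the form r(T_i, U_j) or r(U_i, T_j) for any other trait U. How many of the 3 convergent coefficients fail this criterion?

Each convergent coefficient versus the relevant comparison correlations:
RF (methods 1·2): 0.45 vs {0.18, 0.14, 0.19, 0.12} → pass.
HL (methods 1·2): 0.68 vs {0.14, 0.18, 0.56, 0.49} → pass.
TI (methods 1·2): 0.65 vs {0.12, 0.19, 0.49, 0.56} → pass.
0 of 3 fail.

0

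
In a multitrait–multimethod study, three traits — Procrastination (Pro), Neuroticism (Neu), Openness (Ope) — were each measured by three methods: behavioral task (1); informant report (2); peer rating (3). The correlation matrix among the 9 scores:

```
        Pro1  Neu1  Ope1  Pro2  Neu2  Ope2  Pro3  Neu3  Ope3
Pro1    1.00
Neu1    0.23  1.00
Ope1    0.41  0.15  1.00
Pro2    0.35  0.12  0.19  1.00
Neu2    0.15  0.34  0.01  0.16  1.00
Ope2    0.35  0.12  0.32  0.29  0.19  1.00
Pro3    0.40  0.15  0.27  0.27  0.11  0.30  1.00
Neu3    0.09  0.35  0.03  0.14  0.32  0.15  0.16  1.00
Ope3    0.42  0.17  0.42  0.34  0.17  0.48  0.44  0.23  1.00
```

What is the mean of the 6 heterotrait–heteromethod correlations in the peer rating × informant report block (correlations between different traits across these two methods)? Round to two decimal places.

HTHM values (method 3 × method 2): 0.11, 0.30, 0.14, 0.15, 0.34, 0.17; mean = 1.21/6 = 0.20.

0.20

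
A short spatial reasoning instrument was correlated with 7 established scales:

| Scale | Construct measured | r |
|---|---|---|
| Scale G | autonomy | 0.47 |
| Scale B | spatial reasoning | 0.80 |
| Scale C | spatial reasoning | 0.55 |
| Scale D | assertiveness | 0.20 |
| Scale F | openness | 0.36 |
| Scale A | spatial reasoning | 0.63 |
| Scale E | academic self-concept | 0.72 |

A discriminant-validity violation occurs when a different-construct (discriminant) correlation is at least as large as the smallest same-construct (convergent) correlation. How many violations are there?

1

Convergent (same construct = spatial reasoning): Scale B, Scale C, Scale A.
Smallest convergent = 0.55. Discriminant values: 0.47, 0.20, 0.36, 0.72; count ≥ 0.55 → 1.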